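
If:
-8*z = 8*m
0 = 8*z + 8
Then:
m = 1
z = -1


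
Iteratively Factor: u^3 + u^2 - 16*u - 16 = (u + 4)*(u^2 - 3*u - 4) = (u + 1)*(u + 4)*(u - 4)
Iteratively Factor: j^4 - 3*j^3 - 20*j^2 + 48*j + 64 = (j - 4)*(j^3 + j^2 - 16*j - 16) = (j - 4)*(j + 4)*(j^2 - 3*j - 4) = (j - 4)*(j + 1)*(j + 4)*(j - 4)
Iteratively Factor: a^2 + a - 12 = (a + 4)*(a - 3)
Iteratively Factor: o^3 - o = (o - 1)*(o^2 + o) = (o - 1)*(o + 1)*(o)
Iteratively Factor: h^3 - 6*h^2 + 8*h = (h)*(h^2 - 6*h + 8) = h*(h - 4)*(h - 2)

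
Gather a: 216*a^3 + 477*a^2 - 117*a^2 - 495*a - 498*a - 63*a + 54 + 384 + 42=216*a^3 + 360*a^2 - 1056*a + 480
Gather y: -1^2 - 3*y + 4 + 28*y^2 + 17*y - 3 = 28*y^2 + 14*y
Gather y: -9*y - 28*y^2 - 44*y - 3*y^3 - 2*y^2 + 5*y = -3*y^3 - 30*y^2 - 48*y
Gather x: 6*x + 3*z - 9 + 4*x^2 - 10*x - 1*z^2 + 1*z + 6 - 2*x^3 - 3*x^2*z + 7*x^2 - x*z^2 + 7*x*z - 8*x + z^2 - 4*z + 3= -2*x^3 + x^2*(11 - 3*z) + x*(-z^2 + 7*z - 12)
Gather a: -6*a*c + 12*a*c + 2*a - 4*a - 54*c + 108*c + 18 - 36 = a*(6*c - 2) + 54*c - 18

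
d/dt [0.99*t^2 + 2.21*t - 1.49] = 1.98*t + 2.21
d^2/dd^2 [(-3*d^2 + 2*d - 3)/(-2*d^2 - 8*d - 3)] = 2*(-56*d^3 - 18*d^2 + 180*d + 249)/(8*d^6 + 96*d^5 + 420*d^4 + 800*d^3 + 630*d^2 + 216*d + 27)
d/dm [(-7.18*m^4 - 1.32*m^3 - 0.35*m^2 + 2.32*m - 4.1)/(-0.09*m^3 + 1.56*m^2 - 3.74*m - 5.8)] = (0.6462*m^6 - 22.4016*m^5 + 78.4689*m^4 + 176.8672*m^3 + 19.5508*m^2 + 16.852*m - 28.79)/(0.0081*m^6 - 0.2808*m^5 + 3.1068*m^4 - 10.6248*m^3 - 4.1084*m^2 + 43.384*m + 33.64)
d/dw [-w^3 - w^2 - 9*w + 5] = -3*w^2 - 2*w - 9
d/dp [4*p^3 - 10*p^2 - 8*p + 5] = 12*p^2 - 20*p - 8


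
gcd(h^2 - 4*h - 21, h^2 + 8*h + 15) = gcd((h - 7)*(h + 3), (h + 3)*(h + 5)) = h + 3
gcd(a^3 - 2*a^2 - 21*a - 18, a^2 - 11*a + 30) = a - 6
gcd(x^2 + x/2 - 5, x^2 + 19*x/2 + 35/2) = x + 5/2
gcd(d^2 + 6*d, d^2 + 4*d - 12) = d + 6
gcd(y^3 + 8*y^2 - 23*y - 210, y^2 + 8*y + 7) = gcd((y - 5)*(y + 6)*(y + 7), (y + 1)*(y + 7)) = y + 7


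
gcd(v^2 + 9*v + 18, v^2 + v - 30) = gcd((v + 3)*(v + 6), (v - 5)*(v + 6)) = v + 6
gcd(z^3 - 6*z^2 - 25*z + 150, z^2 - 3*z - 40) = z + 5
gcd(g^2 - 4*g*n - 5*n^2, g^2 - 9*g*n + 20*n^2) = g - 5*n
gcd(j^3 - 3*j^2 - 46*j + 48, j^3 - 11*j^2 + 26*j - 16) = j^2 - 9*j + 8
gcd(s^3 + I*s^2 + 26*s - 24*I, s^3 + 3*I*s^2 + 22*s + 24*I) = s^2 + 2*I*s + 24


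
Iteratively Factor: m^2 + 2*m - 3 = (m + 3)*(m - 1)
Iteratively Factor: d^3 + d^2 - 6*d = (d - 2)*(d^2 + 3*d) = d*(d - 2)*(d + 3)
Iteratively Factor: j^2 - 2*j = (j)*(j - 2)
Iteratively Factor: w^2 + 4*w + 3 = (w + 3)*(w + 1)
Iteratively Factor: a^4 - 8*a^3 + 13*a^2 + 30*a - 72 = (a - 3)*(a^3 - 5*a^2 - 2*a + 24) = (a - 3)^2*(a^2 - 2*a - 8) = (a - 3)^2*(a + 2)*(a - 4)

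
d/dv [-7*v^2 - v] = -14*v - 1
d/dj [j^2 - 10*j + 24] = 2*j - 10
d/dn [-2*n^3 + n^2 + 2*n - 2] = -6*n^2 + 2*n + 2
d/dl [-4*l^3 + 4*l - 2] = 4 - 12*l^2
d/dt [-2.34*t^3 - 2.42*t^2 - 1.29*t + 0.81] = -7.02*t^2 - 4.84*t - 1.29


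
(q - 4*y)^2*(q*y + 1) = q^3*y - 8*q^2*y^2 + q^2 + 16*q*y^3 - 8*q*y + 16*y^2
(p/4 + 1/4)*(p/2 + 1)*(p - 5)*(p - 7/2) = p^4/8 - 11*p^3/16 - 3*p^2/4 + 71*p/16 + 35/8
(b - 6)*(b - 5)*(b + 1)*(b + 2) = b^4 - 8*b^3 - b^2 + 68*b + 60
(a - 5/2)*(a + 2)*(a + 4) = a^3 + 7*a^2/2 - 7*a - 20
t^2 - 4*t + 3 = (t - 3)*(t - 1)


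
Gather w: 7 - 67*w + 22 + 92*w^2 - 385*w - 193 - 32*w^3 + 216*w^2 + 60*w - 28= -32*w^3 + 308*w^2 - 392*w - 192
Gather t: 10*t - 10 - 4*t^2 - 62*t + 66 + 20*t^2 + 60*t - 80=16*t^2 + 8*t - 24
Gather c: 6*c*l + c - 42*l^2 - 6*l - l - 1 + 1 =c*(6*l + 1) - 42*l^2 - 7*l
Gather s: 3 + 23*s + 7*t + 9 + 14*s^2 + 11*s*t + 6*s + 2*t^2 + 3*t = 14*s^2 + s*(11*t + 29) + 2*t^2 + 10*t + 12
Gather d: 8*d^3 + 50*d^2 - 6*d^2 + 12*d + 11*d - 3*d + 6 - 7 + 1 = 8*d^3 + 44*d^2 + 20*d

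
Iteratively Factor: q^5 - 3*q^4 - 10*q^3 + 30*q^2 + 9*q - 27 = (q - 1)*(q^4 - 2*q^3 - 12*q^2 + 18*q + 27) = (q - 3)*(q - 1)*(q^3 + q^2 - 9*q - 9) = (q - 3)*(q - 1)*(q + 1)*(q^2 - 9) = (q - 3)*(q - 1)*(q + 1)*(q + 3)*(q - 3)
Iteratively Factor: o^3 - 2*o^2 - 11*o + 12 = (o + 3)*(o^2 - 5*o + 4) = (o - 1)*(o + 3)*(o - 4)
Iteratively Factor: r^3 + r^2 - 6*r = (r)*(r^2 + r - 6) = r*(r + 3)*(r - 2)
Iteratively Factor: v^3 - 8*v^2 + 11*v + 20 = (v + 1)*(v^2 - 9*v + 20) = (v - 4)*(v + 1)*(v - 5)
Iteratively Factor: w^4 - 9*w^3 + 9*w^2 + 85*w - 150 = (w - 5)*(w^3 - 4*w^2 - 11*w + 30) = (w - 5)^2*(w^2 + w - 6) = (w - 5)^2*(w - 2)*(w + 3)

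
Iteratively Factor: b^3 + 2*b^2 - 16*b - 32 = (b + 4)*(b^2 - 2*b - 8) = (b - 4)*(b + 4)*(b + 2)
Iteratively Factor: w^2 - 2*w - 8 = (w + 2)*(w - 4)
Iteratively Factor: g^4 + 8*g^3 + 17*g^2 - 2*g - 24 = (g + 3)*(g^3 + 5*g^2 + 2*g - 8) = (g + 2)*(g + 3)*(g^2 + 3*g - 4) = (g + 2)*(g + 3)*(g + 4)*(g - 1)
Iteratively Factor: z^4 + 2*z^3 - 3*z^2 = (z - 1)*(z^3 + 3*z^2) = z*(z - 1)*(z^2 + 3*z) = z^2*(z - 1)*(z + 3)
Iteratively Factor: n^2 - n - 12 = (n + 3)*(n - 4)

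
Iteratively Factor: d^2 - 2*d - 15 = (d + 3)*(d - 5)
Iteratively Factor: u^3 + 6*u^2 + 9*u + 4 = (u + 1)*(u^2 + 5*u + 4) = (u + 1)^2*(u + 4)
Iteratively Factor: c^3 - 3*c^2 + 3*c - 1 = (c - 1)*(c^2 - 2*c + 1) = (c - 1)^2*(c - 1)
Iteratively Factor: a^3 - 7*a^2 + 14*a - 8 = (a - 1)*(a^2 - 6*a + 8) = (a - 2)*(a - 1)*(a - 4)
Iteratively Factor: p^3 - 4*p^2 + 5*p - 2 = (p - 1)*(p^2 - 3*p + 2) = (p - 2)*(p - 1)*(p - 1)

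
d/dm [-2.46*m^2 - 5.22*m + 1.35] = -4.92*m - 5.22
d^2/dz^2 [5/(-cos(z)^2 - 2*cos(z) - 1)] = 10*(-cos(z) + cos(2*z) - 2)/(cos(z) + 1)^4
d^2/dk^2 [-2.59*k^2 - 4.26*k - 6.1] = -5.18000000000000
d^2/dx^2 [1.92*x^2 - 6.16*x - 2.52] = 3.84000000000000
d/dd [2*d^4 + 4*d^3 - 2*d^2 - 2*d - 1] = 8*d^3 + 12*d^2 - 4*d - 2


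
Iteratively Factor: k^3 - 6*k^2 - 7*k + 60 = (k - 4)*(k^2 - 2*k - 15) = (k - 5)*(k - 4)*(k + 3)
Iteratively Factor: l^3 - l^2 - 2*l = (l + 1)*(l^2 - 2*l) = l*(l + 1)*(l - 2)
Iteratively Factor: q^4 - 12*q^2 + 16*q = (q - 2)*(q^3 + 2*q^2 - 8*q) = q*(q - 2)*(q^2 + 2*q - 8) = q*(q - 2)*(q + 4)*(q - 2)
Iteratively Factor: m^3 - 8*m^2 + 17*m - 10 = (m - 2)*(m^2 - 6*m + 5) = (m - 2)*(m - 1)*(m - 5)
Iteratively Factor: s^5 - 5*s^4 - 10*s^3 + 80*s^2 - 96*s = (s + 4)*(s^4 - 9*s^3 + 26*s^2 - 24*s) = (s - 2)*(s + 4)*(s^3 - 7*s^2 + 12*s) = (s - 3)*(s - 2)*(s + 4)*(s^2 - 4*s) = (s - 4)*(s - 3)*(s - 2)*(s + 4)*(s)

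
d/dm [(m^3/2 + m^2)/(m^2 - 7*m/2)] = 2*(m^2 - 7*m - 7)/(4*m^2 - 28*m + 49)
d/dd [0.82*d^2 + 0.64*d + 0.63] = 1.64*d + 0.64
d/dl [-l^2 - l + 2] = -2*l - 1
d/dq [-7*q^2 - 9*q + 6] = -14*q - 9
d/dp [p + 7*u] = 1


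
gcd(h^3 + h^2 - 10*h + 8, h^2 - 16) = h + 4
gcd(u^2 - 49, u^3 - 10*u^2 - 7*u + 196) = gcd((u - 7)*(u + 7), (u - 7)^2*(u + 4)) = u - 7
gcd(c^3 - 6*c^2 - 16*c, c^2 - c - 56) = c - 8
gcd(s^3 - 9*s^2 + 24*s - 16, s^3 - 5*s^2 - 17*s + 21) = s - 1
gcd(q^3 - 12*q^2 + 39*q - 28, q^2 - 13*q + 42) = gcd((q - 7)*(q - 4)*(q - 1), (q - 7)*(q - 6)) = q - 7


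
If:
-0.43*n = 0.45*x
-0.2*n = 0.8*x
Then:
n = 0.00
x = 0.00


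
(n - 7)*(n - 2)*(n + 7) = n^3 - 2*n^2 - 49*n + 98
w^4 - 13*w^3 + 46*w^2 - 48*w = w*(w - 8)*(w - 3)*(w - 2)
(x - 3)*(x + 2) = x^2 - x - 6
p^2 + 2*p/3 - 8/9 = (p - 2/3)*(p + 4/3)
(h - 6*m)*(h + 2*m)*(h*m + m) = h^3*m - 4*h^2*m^2 + h^2*m - 12*h*m^3 - 4*h*m^2 - 12*m^3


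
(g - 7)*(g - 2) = g^2 - 9*g + 14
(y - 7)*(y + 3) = y^2 - 4*y - 21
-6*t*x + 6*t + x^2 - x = (-6*t + x)*(x - 1)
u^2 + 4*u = u*(u + 4)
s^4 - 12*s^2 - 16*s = s*(s - 4)*(s + 2)^2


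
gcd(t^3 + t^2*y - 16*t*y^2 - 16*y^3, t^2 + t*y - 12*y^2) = t + 4*y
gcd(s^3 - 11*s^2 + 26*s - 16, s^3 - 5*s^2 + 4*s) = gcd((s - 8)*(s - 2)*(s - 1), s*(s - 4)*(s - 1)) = s - 1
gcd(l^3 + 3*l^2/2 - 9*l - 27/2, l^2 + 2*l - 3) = l + 3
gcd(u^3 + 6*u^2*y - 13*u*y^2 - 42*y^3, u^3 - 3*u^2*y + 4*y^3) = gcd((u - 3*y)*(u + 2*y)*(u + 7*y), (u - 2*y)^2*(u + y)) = 1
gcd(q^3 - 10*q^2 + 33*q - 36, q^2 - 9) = q - 3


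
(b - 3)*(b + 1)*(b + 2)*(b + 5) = b^4 + 5*b^3 - 7*b^2 - 41*b - 30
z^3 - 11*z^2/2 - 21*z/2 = z*(z - 7)*(z + 3/2)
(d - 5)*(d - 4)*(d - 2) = d^3 - 11*d^2 + 38*d - 40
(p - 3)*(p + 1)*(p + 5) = p^3 + 3*p^2 - 13*p - 15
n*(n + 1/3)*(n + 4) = n^3 + 13*n^2/3 + 4*n/3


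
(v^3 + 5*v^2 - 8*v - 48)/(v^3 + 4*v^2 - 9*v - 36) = (v + 4)/(v + 3)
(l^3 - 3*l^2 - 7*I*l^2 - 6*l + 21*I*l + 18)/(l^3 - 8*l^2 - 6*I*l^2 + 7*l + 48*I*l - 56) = (l^3 + l^2*(-3 - 7*I) + l*(-6 + 21*I) + 18)/(l^3 + l^2*(-8 - 6*I) + l*(7 + 48*I) - 56)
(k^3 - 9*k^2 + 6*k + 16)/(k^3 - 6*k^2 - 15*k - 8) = (k - 2)/(k + 1)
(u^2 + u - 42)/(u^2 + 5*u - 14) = (u - 6)/(u - 2)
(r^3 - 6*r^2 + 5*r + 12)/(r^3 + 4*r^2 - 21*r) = (r^2 - 3*r - 4)/(r*(r + 7))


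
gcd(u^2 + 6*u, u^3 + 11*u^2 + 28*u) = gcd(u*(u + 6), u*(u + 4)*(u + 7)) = u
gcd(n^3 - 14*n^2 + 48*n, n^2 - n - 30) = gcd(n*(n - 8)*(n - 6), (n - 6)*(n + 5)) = n - 6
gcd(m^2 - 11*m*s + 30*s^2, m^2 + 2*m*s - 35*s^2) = -m + 5*s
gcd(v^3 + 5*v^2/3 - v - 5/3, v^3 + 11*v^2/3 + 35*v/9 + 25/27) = v + 5/3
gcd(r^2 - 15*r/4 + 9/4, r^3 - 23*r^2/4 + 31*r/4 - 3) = r - 3/4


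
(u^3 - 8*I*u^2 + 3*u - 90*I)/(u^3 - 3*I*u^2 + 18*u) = (u - 5*I)/u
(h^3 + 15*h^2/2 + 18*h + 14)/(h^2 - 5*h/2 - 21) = (h^2 + 4*h + 4)/(h - 6)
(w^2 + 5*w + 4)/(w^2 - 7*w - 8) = (w + 4)/(w - 8)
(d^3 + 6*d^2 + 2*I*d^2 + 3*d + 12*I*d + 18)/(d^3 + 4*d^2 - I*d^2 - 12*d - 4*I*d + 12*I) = (d + 3*I)/(d - 2)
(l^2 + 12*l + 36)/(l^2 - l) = (l^2 + 12*l + 36)/(l*(l - 1))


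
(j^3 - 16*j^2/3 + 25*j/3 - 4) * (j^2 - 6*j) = j^5 - 34*j^4/3 + 121*j^3/3 - 54*j^2 + 24*j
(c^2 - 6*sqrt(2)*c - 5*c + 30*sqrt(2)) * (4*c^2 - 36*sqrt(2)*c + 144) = 4*c^4 - 60*sqrt(2)*c^3 - 20*c^3 + 300*sqrt(2)*c^2 + 576*c^2 - 2880*c - 864*sqrt(2)*c + 4320*sqrt(2)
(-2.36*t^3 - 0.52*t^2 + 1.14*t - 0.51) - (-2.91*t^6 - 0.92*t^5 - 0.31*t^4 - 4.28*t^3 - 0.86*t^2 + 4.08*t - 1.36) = 2.91*t^6 + 0.92*t^5 + 0.31*t^4 + 1.92*t^3 + 0.34*t^2 - 2.94*t + 0.85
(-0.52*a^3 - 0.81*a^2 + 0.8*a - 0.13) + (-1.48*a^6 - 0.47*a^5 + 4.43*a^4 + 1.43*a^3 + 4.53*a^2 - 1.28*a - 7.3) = -1.48*a^6 - 0.47*a^5 + 4.43*a^4 + 0.91*a^3 + 3.72*a^2 - 0.48*a - 7.43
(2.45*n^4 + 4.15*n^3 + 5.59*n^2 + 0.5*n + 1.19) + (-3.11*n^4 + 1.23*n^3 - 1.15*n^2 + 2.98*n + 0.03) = -0.66*n^4 + 5.38*n^3 + 4.44*n^2 + 3.48*n + 1.22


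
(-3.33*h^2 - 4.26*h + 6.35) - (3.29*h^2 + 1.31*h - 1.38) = -6.62*h^2 - 5.57*h + 7.73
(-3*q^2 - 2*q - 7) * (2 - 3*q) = 9*q^3 + 17*q - 14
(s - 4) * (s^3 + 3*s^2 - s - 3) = s^4 - s^3 - 13*s^2 + s + 12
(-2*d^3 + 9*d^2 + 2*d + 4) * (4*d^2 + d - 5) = -8*d^5 + 34*d^4 + 27*d^3 - 27*d^2 - 6*d - 20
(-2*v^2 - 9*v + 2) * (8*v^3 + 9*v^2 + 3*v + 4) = -16*v^5 - 90*v^4 - 71*v^3 - 17*v^2 - 30*v + 8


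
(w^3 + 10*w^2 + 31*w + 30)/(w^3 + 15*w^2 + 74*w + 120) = (w^2 + 5*w + 6)/(w^2 + 10*w + 24)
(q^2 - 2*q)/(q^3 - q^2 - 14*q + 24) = q/(q^2 + q - 12)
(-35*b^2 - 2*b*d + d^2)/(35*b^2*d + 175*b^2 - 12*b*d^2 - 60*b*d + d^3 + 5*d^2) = (-5*b - d)/(5*b*d + 25*b - d^2 - 5*d)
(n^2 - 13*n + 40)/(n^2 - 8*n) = (n - 5)/n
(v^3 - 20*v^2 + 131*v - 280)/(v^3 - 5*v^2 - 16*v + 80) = (v^2 - 15*v + 56)/(v^2 - 16)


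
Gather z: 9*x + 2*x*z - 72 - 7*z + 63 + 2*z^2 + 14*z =9*x + 2*z^2 + z*(2*x + 7) - 9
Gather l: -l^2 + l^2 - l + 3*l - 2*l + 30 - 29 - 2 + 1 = 0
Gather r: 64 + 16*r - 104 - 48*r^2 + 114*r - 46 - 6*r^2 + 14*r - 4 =-54*r^2 + 144*r - 90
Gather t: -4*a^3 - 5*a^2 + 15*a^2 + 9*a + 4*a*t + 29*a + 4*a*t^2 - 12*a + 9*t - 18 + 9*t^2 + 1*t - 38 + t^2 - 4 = -4*a^3 + 10*a^2 + 26*a + t^2*(4*a + 10) + t*(4*a + 10) - 60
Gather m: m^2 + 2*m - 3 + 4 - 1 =m^2 + 2*m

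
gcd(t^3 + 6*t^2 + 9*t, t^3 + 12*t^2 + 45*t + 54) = t^2 + 6*t + 9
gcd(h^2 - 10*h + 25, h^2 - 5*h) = h - 5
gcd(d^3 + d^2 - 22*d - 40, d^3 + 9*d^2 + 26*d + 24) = d^2 + 6*d + 8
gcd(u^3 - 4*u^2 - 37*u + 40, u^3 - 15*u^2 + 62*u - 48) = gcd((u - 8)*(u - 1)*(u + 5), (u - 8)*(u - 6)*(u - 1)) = u^2 - 9*u + 8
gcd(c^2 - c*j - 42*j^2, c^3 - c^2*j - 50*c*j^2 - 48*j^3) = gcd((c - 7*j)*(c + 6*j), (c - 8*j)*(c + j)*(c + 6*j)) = c + 6*j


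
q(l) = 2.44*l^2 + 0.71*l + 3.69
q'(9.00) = 44.63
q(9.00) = 207.72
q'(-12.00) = -57.85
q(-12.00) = 346.53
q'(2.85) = 14.62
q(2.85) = 25.53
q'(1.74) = 9.20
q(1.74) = 12.31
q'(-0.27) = -0.61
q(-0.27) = 3.68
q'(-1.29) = -5.59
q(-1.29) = 6.83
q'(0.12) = 1.30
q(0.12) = 3.81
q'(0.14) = 1.39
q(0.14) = 3.84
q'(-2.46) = -11.29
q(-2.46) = 16.71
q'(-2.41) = -11.05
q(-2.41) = 16.15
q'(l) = 4.88*l + 0.71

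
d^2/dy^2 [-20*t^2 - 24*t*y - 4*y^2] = -8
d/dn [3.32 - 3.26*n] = -3.26000000000000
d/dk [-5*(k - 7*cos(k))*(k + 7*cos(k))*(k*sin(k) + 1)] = -5*k^3*cos(k) - 15*k^2*sin(k) + 245*k*cos(k)/4 + 735*k*cos(3*k)/4 - 10*k + 245*sin(k)/4 - 245*sin(2*k) + 245*sin(3*k)/4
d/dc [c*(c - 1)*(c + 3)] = 3*c^2 + 4*c - 3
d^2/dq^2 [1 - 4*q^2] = -8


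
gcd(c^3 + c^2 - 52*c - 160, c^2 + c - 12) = c + 4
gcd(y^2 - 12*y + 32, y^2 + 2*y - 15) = 1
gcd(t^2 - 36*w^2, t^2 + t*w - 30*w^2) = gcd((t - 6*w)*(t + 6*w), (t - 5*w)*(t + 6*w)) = t + 6*w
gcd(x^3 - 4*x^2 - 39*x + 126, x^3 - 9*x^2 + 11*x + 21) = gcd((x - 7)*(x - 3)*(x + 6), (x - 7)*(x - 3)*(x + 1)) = x^2 - 10*x + 21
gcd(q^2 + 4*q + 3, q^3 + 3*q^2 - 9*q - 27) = q + 3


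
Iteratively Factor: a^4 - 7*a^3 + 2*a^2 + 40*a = (a - 4)*(a^3 - 3*a^2 - 10*a) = (a - 4)*(a + 2)*(a^2 - 5*a) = a*(a - 4)*(a + 2)*(a - 5)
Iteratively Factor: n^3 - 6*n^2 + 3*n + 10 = (n - 5)*(n^2 - n - 2) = (n - 5)*(n - 2)*(n + 1)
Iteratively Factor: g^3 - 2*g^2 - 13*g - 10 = (g - 5)*(g^2 + 3*g + 2) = (g - 5)*(g + 1)*(g + 2)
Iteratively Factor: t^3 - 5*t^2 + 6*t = (t - 3)*(t^2 - 2*t) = t*(t - 3)*(t - 2)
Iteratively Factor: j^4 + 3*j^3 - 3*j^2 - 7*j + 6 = (j + 2)*(j^3 + j^2 - 5*j + 3) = (j - 1)*(j + 2)*(j^2 + 2*j - 3) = (j - 1)*(j + 2)*(j + 3)*(j - 1)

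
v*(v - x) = v^2 - v*x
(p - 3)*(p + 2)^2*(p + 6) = p^4 + 7*p^3 - 2*p^2 - 60*p - 72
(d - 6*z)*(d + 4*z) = d^2 - 2*d*z - 24*z^2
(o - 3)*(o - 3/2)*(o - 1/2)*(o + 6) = o^4 + o^3 - 93*o^2/4 + 153*o/4 - 27/2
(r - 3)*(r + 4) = r^2 + r - 12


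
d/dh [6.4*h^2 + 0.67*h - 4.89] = 12.8*h + 0.67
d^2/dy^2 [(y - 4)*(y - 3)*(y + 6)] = 6*y - 2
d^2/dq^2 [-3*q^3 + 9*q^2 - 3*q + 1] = 18 - 18*q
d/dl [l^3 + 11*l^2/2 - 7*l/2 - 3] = 3*l^2 + 11*l - 7/2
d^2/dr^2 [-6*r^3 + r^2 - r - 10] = 2 - 36*r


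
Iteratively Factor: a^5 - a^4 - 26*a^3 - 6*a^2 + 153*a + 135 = (a + 1)*(a^4 - 2*a^3 - 24*a^2 + 18*a + 135) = (a + 1)*(a + 3)*(a^3 - 5*a^2 - 9*a + 45) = (a - 3)*(a + 1)*(a + 3)*(a^2 - 2*a - 15) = (a - 5)*(a - 3)*(a + 1)*(a + 3)*(a + 3)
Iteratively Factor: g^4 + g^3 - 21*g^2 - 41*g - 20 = (g + 4)*(g^3 - 3*g^2 - 9*g - 5) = (g + 1)*(g + 4)*(g^2 - 4*g - 5) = (g + 1)^2*(g + 4)*(g - 5)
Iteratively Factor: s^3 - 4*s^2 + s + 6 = (s + 1)*(s^2 - 5*s + 6) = (s - 2)*(s + 1)*(s - 3)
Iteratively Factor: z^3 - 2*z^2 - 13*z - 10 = (z - 5)*(z^2 + 3*z + 2) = (z - 5)*(z + 2)*(z + 1)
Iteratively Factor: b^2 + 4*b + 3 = (b + 3)*(b + 1)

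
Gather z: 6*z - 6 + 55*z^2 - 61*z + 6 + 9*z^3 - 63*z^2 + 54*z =9*z^3 - 8*z^2 - z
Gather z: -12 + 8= -4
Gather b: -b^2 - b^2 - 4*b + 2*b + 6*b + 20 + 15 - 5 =-2*b^2 + 4*b + 30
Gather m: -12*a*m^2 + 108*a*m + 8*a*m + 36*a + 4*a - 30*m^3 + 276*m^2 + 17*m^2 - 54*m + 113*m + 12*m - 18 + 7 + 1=40*a - 30*m^3 + m^2*(293 - 12*a) + m*(116*a + 71) - 10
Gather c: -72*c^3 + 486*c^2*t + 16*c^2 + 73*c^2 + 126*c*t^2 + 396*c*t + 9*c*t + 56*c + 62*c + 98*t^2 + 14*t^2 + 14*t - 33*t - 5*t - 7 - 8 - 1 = -72*c^3 + c^2*(486*t + 89) + c*(126*t^2 + 405*t + 118) + 112*t^2 - 24*t - 16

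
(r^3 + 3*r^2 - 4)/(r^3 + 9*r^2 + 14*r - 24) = (r^2 + 4*r + 4)/(r^2 + 10*r + 24)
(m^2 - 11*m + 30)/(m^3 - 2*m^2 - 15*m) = (m - 6)/(m*(m + 3))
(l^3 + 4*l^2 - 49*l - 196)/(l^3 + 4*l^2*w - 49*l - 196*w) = (l + 4)/(l + 4*w)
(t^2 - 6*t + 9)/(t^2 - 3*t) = (t - 3)/t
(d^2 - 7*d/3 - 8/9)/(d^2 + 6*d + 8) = (9*d^2 - 21*d - 8)/(9*(d^2 + 6*d + 8))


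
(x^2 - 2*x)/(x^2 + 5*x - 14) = x/(x + 7)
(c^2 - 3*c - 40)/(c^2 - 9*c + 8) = (c + 5)/(c - 1)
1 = 1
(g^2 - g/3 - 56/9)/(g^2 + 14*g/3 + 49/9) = (3*g - 8)/(3*g + 7)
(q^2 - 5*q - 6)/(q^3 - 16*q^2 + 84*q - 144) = (q + 1)/(q^2 - 10*q + 24)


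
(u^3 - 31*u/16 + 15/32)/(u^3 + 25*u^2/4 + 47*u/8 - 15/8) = (u - 5/4)/(u + 5)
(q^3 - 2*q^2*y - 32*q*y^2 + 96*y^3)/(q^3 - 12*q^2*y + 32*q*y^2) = (-q^2 - 2*q*y + 24*y^2)/(q*(-q + 8*y))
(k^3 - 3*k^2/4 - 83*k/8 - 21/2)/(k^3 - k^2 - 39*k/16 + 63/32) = 4*(4*k^2 - 9*k - 28)/(16*k^2 - 40*k + 21)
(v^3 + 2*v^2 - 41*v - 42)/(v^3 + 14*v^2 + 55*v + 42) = (v - 6)/(v + 6)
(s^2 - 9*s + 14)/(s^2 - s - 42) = (s - 2)/(s + 6)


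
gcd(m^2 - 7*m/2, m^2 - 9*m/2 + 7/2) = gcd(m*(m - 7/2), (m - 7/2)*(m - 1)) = m - 7/2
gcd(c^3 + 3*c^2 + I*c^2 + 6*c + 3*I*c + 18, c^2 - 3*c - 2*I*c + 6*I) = c - 2*I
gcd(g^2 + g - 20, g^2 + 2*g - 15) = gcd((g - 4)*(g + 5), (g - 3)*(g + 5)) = g + 5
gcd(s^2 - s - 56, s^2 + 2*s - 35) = s + 7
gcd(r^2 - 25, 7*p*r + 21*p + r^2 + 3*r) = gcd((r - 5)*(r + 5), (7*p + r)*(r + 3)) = 1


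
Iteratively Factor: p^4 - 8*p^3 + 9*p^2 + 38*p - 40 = (p - 1)*(p^3 - 7*p^2 + 2*p + 40) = (p - 4)*(p - 1)*(p^2 - 3*p - 10) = (p - 4)*(p - 1)*(p + 2)*(p - 5)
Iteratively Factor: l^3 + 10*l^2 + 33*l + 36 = (l + 3)*(l^2 + 7*l + 12) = (l + 3)*(l + 4)*(l + 3)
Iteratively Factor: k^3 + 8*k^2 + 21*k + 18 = (k + 3)*(k^2 + 5*k + 6) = (k + 3)^2*(k + 2)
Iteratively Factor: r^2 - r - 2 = (r + 1)*(r - 2)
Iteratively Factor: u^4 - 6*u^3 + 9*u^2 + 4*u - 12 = (u + 1)*(u^3 - 7*u^2 + 16*u - 12) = (u - 2)*(u + 1)*(u^2 - 5*u + 6) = (u - 2)^2*(u + 1)*(u - 3)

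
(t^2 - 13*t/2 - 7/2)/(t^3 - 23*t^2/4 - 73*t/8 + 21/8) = 4*(2*t + 1)/(8*t^2 + 10*t - 3)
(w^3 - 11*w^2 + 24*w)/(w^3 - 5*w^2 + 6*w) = (w - 8)/(w - 2)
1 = 1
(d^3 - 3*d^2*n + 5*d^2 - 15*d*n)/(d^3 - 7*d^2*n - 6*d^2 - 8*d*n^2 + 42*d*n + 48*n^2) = d*(d^2 - 3*d*n + 5*d - 15*n)/(d^3 - 7*d^2*n - 6*d^2 - 8*d*n^2 + 42*d*n + 48*n^2)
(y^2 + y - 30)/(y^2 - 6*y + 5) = (y + 6)/(y - 1)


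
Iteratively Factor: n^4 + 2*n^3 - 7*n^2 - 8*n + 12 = (n + 3)*(n^3 - n^2 - 4*n + 4) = (n - 2)*(n + 3)*(n^2 + n - 2) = (n - 2)*(n - 1)*(n + 3)*(n + 2)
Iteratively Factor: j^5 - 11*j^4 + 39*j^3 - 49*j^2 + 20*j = (j - 4)*(j^4 - 7*j^3 + 11*j^2 - 5*j) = (j - 5)*(j - 4)*(j^3 - 2*j^2 + j) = (j - 5)*(j - 4)*(j - 1)*(j^2 - j) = (j - 5)*(j - 4)*(j - 1)^2*(j)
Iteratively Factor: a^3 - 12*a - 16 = (a - 4)*(a^2 + 4*a + 4) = (a - 4)*(a + 2)*(a + 2)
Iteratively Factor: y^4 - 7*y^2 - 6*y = (y - 3)*(y^3 + 3*y^2 + 2*y) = (y - 3)*(y + 1)*(y^2 + 2*y) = y*(y - 3)*(y + 1)*(y + 2)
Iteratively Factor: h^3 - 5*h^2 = (h)*(h^2 - 5*h) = h^2*(h - 5)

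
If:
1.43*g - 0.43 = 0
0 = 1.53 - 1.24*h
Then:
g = 0.30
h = 1.23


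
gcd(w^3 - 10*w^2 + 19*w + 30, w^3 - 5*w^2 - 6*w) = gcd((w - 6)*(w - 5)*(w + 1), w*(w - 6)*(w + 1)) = w^2 - 5*w - 6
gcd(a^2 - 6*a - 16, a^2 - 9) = 1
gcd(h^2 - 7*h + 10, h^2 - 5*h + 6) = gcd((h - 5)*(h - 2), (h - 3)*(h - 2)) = h - 2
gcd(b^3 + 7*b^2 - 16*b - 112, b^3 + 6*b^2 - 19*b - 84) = b^2 + 3*b - 28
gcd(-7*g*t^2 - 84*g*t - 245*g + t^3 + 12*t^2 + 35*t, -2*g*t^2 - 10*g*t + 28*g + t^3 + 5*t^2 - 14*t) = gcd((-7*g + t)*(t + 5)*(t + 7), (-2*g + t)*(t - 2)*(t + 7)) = t + 7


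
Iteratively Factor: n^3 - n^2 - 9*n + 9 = (n - 1)*(n^2 - 9) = (n - 1)*(n + 3)*(n - 3)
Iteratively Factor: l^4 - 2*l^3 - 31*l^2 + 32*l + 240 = (l - 4)*(l^3 + 2*l^2 - 23*l - 60) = (l - 4)*(l + 4)*(l^2 - 2*l - 15) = (l - 4)*(l + 3)*(l + 4)*(l - 5)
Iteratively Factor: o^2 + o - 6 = (o + 3)*(o - 2)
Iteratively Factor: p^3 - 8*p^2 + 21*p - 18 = (p - 2)*(p^2 - 6*p + 9) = (p - 3)*(p - 2)*(p - 3)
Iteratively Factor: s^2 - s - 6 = (s - 3)*(s + 2)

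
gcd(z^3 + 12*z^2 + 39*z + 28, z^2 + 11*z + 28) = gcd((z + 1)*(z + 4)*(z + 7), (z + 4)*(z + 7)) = z^2 + 11*z + 28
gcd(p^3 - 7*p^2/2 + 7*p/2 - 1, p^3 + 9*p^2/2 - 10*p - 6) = p - 2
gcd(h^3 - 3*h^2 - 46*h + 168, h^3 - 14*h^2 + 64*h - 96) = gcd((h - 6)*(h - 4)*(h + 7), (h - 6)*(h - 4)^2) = h^2 - 10*h + 24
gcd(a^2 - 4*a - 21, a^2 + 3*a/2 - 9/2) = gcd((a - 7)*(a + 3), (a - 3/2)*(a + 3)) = a + 3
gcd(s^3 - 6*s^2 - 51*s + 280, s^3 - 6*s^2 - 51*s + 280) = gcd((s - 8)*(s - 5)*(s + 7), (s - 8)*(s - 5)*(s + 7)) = s^3 - 6*s^2 - 51*s + 280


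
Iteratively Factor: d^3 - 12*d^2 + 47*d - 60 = (d - 3)*(d^2 - 9*d + 20) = (d - 5)*(d - 3)*(d - 4)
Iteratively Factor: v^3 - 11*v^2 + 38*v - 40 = (v - 2)*(v^2 - 9*v + 20) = (v - 4)*(v - 2)*(v - 5)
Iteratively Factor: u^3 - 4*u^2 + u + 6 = (u - 3)*(u^2 - u - 2) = (u - 3)*(u - 2)*(u + 1)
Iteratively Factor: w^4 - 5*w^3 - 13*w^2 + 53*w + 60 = (w - 4)*(w^3 - w^2 - 17*w - 15) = (w - 4)*(w + 3)*(w^2 - 4*w - 5) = (w - 5)*(w - 4)*(w + 3)*(w + 1)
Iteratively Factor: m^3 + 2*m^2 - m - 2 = (m - 1)*(m^2 + 3*m + 2) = (m - 1)*(m + 1)*(m + 2)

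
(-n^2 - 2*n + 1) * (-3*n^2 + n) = 3*n^4 + 5*n^3 - 5*n^2 + n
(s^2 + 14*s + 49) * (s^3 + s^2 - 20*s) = s^5 + 15*s^4 + 43*s^3 - 231*s^2 - 980*s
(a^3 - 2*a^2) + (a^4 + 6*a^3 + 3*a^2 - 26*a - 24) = a^4 + 7*a^3 + a^2 - 26*a - 24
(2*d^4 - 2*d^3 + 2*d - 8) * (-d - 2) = -2*d^5 - 2*d^4 + 4*d^3 - 2*d^2 + 4*d + 16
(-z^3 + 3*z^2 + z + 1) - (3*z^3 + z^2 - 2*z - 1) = -4*z^3 + 2*z^2 + 3*z + 2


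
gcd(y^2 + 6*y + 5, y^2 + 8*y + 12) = 1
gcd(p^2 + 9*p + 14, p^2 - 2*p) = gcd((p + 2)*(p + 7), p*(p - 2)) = 1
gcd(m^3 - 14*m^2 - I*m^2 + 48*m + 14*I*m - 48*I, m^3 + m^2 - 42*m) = m - 6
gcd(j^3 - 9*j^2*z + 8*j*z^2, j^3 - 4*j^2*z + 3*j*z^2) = -j^2 + j*z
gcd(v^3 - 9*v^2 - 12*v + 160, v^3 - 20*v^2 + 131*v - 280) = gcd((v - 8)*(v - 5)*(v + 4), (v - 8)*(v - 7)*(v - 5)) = v^2 - 13*v + 40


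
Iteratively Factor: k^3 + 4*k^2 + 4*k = (k + 2)*(k^2 + 2*k) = k*(k + 2)*(k + 2)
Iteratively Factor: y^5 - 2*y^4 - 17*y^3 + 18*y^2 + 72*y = (y + 2)*(y^4 - 4*y^3 - 9*y^2 + 36*y) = (y - 4)*(y + 2)*(y^3 - 9*y) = y*(y - 4)*(y + 2)*(y^2 - 9) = y*(y - 4)*(y - 3)*(y + 2)*(y + 3)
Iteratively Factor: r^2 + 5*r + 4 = (r + 1)*(r + 4)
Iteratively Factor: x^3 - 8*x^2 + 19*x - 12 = (x - 4)*(x^2 - 4*x + 3) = (x - 4)*(x - 1)*(x - 3)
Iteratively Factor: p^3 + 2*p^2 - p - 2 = (p - 1)*(p^2 + 3*p + 2) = (p - 1)*(p + 2)*(p + 1)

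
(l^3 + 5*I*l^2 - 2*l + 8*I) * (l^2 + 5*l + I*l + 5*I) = l^5 + 5*l^4 + 6*I*l^4 - 7*l^3 + 30*I*l^3 - 35*l^2 + 6*I*l^2 - 8*l + 30*I*l - 40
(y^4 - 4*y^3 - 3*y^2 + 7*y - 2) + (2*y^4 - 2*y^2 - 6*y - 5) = 3*y^4 - 4*y^3 - 5*y^2 + y - 7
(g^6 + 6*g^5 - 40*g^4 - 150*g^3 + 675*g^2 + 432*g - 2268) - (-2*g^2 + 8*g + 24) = g^6 + 6*g^5 - 40*g^4 - 150*g^3 + 677*g^2 + 424*g - 2292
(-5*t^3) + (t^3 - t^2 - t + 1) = -4*t^3 - t^2 - t + 1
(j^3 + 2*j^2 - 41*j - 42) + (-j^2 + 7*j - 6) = j^3 + j^2 - 34*j - 48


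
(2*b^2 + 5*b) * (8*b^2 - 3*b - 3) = 16*b^4 + 34*b^3 - 21*b^2 - 15*b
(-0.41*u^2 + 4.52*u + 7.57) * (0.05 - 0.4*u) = 0.164*u^3 - 1.8285*u^2 - 2.802*u + 0.3785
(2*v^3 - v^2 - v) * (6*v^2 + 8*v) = 12*v^5 + 10*v^4 - 14*v^3 - 8*v^2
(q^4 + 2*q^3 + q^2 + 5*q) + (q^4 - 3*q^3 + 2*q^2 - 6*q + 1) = 2*q^4 - q^3 + 3*q^2 - q + 1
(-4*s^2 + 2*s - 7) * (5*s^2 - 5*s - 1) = -20*s^4 + 30*s^3 - 41*s^2 + 33*s + 7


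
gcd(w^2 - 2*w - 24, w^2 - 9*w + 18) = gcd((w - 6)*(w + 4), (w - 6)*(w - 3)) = w - 6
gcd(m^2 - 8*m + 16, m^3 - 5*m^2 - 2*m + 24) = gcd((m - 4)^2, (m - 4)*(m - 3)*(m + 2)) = m - 4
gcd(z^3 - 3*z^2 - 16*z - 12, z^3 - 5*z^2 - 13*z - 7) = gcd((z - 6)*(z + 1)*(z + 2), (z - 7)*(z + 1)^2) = z + 1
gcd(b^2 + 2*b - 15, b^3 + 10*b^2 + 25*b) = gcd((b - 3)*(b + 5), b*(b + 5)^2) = b + 5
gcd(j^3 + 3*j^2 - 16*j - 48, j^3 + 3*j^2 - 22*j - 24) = j - 4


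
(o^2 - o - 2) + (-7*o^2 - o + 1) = -6*o^2 - 2*o - 1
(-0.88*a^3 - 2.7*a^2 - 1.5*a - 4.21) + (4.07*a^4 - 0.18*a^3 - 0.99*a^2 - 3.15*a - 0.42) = 4.07*a^4 - 1.06*a^3 - 3.69*a^2 - 4.65*a - 4.63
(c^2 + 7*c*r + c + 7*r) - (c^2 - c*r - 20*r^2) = 8*c*r + c + 20*r^2 + 7*r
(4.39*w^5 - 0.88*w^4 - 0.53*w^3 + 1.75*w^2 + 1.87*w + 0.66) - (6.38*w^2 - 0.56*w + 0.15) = 4.39*w^5 - 0.88*w^4 - 0.53*w^3 - 4.63*w^2 + 2.43*w + 0.51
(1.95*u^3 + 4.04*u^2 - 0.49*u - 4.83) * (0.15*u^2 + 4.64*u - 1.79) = 0.2925*u^5 + 9.654*u^4 + 15.1816*u^3 - 10.2297*u^2 - 21.5341*u + 8.6457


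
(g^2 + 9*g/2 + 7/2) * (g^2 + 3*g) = g^4 + 15*g^3/2 + 17*g^2 + 21*g/2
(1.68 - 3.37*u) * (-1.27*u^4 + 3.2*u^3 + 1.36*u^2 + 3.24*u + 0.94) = 4.2799*u^5 - 12.9176*u^4 + 0.7928*u^3 - 8.634*u^2 + 2.2754*u + 1.5792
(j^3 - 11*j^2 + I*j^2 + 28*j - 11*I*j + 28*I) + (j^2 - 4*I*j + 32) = j^3 - 10*j^2 + I*j^2 + 28*j - 15*I*j + 32 + 28*I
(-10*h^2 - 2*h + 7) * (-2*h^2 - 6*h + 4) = 20*h^4 + 64*h^3 - 42*h^2 - 50*h + 28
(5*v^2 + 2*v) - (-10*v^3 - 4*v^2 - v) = 10*v^3 + 9*v^2 + 3*v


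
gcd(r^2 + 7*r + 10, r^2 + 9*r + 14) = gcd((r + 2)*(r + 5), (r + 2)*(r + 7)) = r + 2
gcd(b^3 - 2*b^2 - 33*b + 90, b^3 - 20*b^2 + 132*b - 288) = 1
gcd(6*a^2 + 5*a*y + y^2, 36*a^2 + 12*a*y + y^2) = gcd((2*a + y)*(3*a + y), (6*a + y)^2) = 1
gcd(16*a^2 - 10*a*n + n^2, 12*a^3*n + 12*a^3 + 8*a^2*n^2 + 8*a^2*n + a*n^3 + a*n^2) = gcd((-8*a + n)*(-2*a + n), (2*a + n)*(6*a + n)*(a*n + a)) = 1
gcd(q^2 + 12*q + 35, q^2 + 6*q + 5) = q + 5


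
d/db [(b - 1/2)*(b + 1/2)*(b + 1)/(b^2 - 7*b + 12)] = (4*b^4 - 56*b^3 + 117*b^2 + 98*b - 19)/(4*(b^4 - 14*b^3 + 73*b^2 - 168*b + 144))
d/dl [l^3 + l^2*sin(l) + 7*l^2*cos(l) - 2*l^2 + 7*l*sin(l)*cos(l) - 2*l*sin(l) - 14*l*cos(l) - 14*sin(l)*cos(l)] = -7*l^2*sin(l) + l^2*cos(l) + 3*l^2 + 16*l*sin(l) + 12*l*cos(l) + 7*l*cos(2*l) - 4*l - 2*sin(l) + 7*sin(2*l)/2 - 14*cos(l) - 14*cos(2*l)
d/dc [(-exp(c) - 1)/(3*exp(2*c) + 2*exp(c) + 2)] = 3*(exp(c) + 2)*exp(2*c)/(9*exp(4*c) + 12*exp(3*c) + 16*exp(2*c) + 8*exp(c) + 4)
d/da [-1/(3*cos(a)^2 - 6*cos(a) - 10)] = 6*(1 - cos(a))*sin(a)/(-3*cos(a)^2 + 6*cos(a) + 10)^2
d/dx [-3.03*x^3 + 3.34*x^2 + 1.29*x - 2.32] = -9.09*x^2 + 6.68*x + 1.29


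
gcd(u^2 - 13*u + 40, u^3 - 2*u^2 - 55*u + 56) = u - 8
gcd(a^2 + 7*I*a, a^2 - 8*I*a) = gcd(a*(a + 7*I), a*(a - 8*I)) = a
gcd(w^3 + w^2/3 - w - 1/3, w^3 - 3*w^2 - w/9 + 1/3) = w + 1/3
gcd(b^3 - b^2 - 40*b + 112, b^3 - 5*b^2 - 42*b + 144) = 1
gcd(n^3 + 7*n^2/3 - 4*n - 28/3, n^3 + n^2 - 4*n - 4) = n^2 - 4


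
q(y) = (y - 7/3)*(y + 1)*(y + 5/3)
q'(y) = (y - 7/3)*(y + 1) + (y - 7/3)*(y + 5/3) + (y + 1)*(y + 5/3) = 3*y^2 + 2*y/3 - 41/9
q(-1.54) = 0.26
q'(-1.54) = 1.53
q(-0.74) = -0.74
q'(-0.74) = -3.41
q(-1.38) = 0.40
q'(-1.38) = 0.24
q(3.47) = 26.10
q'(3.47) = 33.88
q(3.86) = 41.01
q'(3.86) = 42.72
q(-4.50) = -67.76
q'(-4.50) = 53.19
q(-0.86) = -0.36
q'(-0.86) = -2.91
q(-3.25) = -19.89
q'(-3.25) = 24.97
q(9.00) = 711.11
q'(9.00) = 244.44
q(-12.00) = -1629.22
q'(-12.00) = 419.44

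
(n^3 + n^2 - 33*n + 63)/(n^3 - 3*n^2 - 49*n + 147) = (n - 3)/(n - 7)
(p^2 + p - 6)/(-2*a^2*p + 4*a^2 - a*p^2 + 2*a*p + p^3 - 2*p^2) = (p + 3)/(-2*a^2 - a*p + p^2)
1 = 1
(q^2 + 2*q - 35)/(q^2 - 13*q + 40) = (q + 7)/(q - 8)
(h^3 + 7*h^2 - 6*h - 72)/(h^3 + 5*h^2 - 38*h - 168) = (h^2 + 3*h - 18)/(h^2 + h - 42)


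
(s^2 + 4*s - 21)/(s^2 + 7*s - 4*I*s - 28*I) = (s - 3)/(s - 4*I)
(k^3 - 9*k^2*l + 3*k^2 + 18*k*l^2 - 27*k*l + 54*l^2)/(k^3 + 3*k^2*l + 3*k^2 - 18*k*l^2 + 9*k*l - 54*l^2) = (k - 6*l)/(k + 6*l)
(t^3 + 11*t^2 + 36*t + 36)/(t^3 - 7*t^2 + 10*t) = (t^3 + 11*t^2 + 36*t + 36)/(t*(t^2 - 7*t + 10))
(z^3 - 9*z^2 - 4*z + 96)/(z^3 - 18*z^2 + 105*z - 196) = (z^2 - 5*z - 24)/(z^2 - 14*z + 49)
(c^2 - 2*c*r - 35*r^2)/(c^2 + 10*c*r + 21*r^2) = (c^2 - 2*c*r - 35*r^2)/(c^2 + 10*c*r + 21*r^2)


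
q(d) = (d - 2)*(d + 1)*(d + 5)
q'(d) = (d - 2)*(d + 1) + (d - 2)*(d + 5) + (d + 1)*(d + 5) = 3*d^2 + 8*d - 7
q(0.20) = -11.23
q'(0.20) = -5.28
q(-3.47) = 20.67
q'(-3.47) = 1.36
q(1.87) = -2.56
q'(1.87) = 18.45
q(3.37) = 50.11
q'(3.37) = 54.03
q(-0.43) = -6.33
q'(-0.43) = -9.89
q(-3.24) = 20.66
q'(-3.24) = -1.43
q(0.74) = -12.58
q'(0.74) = 0.56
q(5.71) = 266.62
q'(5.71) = 136.49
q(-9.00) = -352.00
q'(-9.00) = 164.00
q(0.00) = -10.00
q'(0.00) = -7.00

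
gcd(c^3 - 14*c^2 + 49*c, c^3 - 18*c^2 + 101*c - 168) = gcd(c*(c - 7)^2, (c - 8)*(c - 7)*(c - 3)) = c - 7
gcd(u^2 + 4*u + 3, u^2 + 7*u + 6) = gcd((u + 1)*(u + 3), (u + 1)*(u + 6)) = u + 1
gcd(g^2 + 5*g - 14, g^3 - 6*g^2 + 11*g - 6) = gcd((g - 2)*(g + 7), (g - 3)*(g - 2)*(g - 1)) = g - 2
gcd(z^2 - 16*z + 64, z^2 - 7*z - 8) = z - 8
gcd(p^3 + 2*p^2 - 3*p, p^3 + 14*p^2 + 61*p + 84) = p + 3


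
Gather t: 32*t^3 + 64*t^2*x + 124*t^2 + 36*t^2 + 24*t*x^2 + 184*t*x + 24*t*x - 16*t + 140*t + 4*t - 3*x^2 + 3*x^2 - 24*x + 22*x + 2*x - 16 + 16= 32*t^3 + t^2*(64*x + 160) + t*(24*x^2 + 208*x + 128)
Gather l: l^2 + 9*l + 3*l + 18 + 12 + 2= l^2 + 12*l + 32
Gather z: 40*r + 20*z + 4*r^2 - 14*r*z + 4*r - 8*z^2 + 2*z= 4*r^2 + 44*r - 8*z^2 + z*(22 - 14*r)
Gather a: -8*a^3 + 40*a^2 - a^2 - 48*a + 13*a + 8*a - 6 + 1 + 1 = -8*a^3 + 39*a^2 - 27*a - 4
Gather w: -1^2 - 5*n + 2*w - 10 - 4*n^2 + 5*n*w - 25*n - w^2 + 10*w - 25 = -4*n^2 - 30*n - w^2 + w*(5*n + 12) - 36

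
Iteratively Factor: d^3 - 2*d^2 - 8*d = (d - 4)*(d^2 + 2*d) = d*(d - 4)*(d + 2)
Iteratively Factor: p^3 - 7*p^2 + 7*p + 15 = (p + 1)*(p^2 - 8*p + 15) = (p - 3)*(p + 1)*(p - 5)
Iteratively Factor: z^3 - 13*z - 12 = (z + 1)*(z^2 - z - 12) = (z - 4)*(z + 1)*(z + 3)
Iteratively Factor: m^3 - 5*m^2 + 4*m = (m - 1)*(m^2 - 4*m) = (m - 4)*(m - 1)*(m)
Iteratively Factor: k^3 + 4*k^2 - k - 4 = (k + 1)*(k^2 + 3*k - 4) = (k - 1)*(k + 1)*(k + 4)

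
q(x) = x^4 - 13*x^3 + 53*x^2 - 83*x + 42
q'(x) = 4*x^3 - 39*x^2 + 106*x - 83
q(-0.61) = 115.44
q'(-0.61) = -163.08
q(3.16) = -1.54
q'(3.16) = -11.26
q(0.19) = 28.06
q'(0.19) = -64.24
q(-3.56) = 1756.34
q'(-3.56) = -1135.10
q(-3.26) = 1439.19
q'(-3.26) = -981.62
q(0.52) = 11.42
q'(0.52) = -37.86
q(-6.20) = 7169.82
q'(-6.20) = -3192.67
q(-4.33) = 2801.98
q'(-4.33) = -1597.92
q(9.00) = 672.00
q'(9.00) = 628.00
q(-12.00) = 51870.00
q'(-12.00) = -13883.00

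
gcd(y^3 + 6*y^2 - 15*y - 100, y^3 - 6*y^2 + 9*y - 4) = y - 4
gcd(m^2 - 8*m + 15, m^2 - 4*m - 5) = m - 5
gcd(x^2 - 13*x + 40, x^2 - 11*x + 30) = x - 5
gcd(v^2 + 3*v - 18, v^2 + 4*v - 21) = v - 3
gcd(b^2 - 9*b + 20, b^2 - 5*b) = b - 5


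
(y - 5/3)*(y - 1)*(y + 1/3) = y^3 - 7*y^2/3 + 7*y/9 + 5/9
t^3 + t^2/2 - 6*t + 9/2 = (t - 3/2)*(t - 1)*(t + 3)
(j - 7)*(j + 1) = j^2 - 6*j - 7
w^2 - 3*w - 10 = (w - 5)*(w + 2)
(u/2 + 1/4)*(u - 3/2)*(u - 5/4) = u^3/2 - 9*u^2/8 + u/4 + 15/32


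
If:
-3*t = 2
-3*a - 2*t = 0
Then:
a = 4/9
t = -2/3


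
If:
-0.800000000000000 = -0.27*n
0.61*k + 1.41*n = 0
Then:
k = -6.85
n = 2.96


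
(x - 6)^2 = x^2 - 12*x + 36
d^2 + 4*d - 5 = (d - 1)*(d + 5)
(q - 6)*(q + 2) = q^2 - 4*q - 12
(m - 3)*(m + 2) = m^2 - m - 6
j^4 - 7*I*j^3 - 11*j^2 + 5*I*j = j*(j - 5*I)*(j - I)^2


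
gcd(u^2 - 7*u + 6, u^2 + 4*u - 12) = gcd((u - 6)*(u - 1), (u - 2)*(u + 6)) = 1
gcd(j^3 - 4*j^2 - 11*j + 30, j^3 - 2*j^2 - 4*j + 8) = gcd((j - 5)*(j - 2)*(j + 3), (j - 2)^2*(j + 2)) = j - 2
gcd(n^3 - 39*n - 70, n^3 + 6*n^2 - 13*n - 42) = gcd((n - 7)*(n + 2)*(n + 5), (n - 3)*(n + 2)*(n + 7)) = n + 2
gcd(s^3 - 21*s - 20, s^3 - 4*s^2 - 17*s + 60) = s^2 - s - 20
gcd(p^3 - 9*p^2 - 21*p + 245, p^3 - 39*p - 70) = p^2 - 2*p - 35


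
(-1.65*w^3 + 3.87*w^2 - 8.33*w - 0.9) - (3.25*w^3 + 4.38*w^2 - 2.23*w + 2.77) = -4.9*w^3 - 0.51*w^2 - 6.1*w - 3.67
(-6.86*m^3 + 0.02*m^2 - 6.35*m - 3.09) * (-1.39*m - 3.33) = 9.5354*m^4 + 22.816*m^3 + 8.7599*m^2 + 25.4406*m + 10.2897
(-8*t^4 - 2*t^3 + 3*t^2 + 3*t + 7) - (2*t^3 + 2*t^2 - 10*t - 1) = -8*t^4 - 4*t^3 + t^2 + 13*t + 8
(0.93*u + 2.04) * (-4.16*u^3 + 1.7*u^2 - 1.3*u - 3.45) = -3.8688*u^4 - 6.9054*u^3 + 2.259*u^2 - 5.8605*u - 7.038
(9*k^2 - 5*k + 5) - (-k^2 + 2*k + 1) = 10*k^2 - 7*k + 4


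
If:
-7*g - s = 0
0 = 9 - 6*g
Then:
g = 3/2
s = -21/2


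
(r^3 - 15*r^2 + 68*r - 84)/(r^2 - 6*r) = r - 9 + 14/r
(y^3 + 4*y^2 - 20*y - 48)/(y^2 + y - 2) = (y^2 + 2*y - 24)/(y - 1)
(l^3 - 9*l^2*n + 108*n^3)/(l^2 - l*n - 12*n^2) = (l^2 - 12*l*n + 36*n^2)/(l - 4*n)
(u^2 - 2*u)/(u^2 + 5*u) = (u - 2)/(u + 5)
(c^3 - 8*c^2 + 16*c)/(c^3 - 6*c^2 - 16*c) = (-c^2 + 8*c - 16)/(-c^2 + 6*c + 16)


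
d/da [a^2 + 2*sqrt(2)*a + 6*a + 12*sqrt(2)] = 2*a + 2*sqrt(2) + 6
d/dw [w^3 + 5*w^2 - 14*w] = 3*w^2 + 10*w - 14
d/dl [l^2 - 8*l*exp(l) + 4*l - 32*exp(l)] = -8*l*exp(l) + 2*l - 40*exp(l) + 4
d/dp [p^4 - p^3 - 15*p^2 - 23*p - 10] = 4*p^3 - 3*p^2 - 30*p - 23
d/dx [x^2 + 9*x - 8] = 2*x + 9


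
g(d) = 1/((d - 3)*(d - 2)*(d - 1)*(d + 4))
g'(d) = -1/((d - 3)*(d - 2)*(d - 1)*(d + 4)^2) - 1/((d - 3)*(d - 2)*(d - 1)^2*(d + 4)) - 1/((d - 3)*(d - 2)^2*(d - 1)*(d + 4)) - 1/((d - 3)^2*(d - 2)*(d - 1)*(d + 4)) = 2*(-2*d^3 + 3*d^2 + 13*d - 19)/(d^8 - 4*d^7 - 22*d^6 + 128*d^5 - 31*d^4 - 892*d^3 + 2068*d^2 - 1824*d + 576)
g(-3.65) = -0.02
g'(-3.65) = 0.04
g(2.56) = -0.40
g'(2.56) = 0.12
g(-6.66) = 0.00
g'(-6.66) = 0.00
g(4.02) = 0.02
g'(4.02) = -0.04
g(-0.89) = -0.02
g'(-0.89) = -0.01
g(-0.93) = -0.01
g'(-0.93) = -0.01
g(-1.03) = -0.01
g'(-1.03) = -0.01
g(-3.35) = -0.01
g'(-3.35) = 0.01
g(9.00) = 0.00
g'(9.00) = 0.00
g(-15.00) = 0.00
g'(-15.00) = 0.00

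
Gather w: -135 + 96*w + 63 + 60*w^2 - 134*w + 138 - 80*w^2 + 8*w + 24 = -20*w^2 - 30*w + 90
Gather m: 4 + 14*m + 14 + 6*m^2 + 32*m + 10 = 6*m^2 + 46*m + 28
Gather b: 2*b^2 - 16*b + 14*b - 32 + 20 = 2*b^2 - 2*b - 12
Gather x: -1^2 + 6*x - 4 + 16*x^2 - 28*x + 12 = 16*x^2 - 22*x + 7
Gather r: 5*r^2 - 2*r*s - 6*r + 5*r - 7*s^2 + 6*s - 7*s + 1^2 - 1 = 5*r^2 + r*(-2*s - 1) - 7*s^2 - s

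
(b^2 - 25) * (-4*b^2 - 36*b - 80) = -4*b^4 - 36*b^3 + 20*b^2 + 900*b + 2000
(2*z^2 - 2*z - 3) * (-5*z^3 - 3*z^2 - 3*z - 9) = -10*z^5 + 4*z^4 + 15*z^3 - 3*z^2 + 27*z + 27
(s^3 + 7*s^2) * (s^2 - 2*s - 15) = s^5 + 5*s^4 - 29*s^3 - 105*s^2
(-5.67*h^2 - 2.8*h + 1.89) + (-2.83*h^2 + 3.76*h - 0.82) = -8.5*h^2 + 0.96*h + 1.07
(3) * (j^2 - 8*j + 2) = 3*j^2 - 24*j + 6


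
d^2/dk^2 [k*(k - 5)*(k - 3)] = 6*k - 16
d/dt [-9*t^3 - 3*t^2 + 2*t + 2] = -27*t^2 - 6*t + 2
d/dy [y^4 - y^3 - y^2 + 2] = y*(4*y^2 - 3*y - 2)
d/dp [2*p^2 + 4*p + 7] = 4*p + 4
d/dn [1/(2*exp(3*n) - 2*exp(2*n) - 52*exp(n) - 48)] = (-3*exp(2*n)/2 + exp(n) + 13)*exp(n)/(-exp(3*n) + exp(2*n) + 26*exp(n) + 24)^2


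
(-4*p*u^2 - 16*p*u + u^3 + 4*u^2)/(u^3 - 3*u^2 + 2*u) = (-4*p*u - 16*p + u^2 + 4*u)/(u^2 - 3*u + 2)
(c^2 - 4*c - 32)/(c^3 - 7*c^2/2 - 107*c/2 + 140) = 2*(c + 4)/(2*c^2 + 9*c - 35)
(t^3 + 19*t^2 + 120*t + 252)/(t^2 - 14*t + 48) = (t^3 + 19*t^2 + 120*t + 252)/(t^2 - 14*t + 48)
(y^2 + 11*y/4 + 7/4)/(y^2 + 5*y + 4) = (y + 7/4)/(y + 4)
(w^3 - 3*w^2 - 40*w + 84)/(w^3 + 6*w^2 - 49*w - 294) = (w - 2)/(w + 7)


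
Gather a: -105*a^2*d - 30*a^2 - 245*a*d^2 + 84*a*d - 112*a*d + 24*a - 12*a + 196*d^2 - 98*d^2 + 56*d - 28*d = a^2*(-105*d - 30) + a*(-245*d^2 - 28*d + 12) + 98*d^2 + 28*d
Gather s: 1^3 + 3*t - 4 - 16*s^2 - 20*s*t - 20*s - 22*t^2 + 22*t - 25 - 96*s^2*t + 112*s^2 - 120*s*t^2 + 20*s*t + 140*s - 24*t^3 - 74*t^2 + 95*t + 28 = s^2*(96 - 96*t) + s*(120 - 120*t^2) - 24*t^3 - 96*t^2 + 120*t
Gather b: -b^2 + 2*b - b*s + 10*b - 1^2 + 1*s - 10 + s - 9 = -b^2 + b*(12 - s) + 2*s - 20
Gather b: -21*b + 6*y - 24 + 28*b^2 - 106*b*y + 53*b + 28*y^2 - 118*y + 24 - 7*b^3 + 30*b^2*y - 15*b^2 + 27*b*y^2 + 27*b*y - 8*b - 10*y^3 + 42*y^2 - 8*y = -7*b^3 + b^2*(30*y + 13) + b*(27*y^2 - 79*y + 24) - 10*y^3 + 70*y^2 - 120*y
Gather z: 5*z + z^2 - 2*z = z^2 + 3*z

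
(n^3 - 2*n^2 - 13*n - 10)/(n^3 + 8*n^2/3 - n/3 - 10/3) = 3*(n^2 - 4*n - 5)/(3*n^2 + 2*n - 5)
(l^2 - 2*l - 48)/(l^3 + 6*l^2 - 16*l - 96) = (l - 8)/(l^2 - 16)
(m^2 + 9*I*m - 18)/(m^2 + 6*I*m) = (m + 3*I)/m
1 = 1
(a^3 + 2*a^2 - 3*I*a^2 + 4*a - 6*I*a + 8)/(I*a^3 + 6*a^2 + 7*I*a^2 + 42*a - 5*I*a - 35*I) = -(I*a^3 + a^2*(3 + 2*I) + 2*a*(3 + 2*I) + 8*I)/(a^3 + a^2*(7 - 6*I) - a*(5 + 42*I) - 35)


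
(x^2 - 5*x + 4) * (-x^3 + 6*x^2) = -x^5 + 11*x^4 - 34*x^3 + 24*x^2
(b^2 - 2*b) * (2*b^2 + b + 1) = 2*b^4 - 3*b^3 - b^2 - 2*b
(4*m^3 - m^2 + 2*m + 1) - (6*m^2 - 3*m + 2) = 4*m^3 - 7*m^2 + 5*m - 1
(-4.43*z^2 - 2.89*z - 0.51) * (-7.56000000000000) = 33.4908*z^2 + 21.8484*z + 3.8556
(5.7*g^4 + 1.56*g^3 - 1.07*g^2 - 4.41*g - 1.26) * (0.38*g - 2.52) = 2.166*g^5 - 13.7712*g^4 - 4.3378*g^3 + 1.0206*g^2 + 10.6344*g + 3.1752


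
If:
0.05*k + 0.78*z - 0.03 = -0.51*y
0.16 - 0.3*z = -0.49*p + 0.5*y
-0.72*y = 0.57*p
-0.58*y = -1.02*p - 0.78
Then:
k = 12.31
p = -0.53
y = 0.42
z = -1.02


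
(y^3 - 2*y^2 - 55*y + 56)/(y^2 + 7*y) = y - 9 + 8/y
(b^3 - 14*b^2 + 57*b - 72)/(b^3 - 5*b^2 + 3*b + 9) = (b - 8)/(b + 1)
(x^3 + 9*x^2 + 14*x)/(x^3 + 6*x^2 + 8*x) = (x + 7)/(x + 4)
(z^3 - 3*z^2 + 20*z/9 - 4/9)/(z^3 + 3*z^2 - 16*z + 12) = (z^2 - z + 2/9)/(z^2 + 5*z - 6)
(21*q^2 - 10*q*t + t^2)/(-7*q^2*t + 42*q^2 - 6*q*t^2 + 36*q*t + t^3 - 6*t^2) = (-3*q + t)/(q*t - 6*q + t^2 - 6*t)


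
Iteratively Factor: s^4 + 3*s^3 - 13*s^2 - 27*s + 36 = (s + 3)*(s^3 - 13*s + 12) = (s - 1)*(s + 3)*(s^2 + s - 12) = (s - 1)*(s + 3)*(s + 4)*(s - 3)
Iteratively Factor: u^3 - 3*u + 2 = (u - 1)*(u^2 + u - 2) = (u - 1)^2*(u + 2)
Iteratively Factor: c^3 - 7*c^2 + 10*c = (c - 5)*(c^2 - 2*c) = c*(c - 5)*(c - 2)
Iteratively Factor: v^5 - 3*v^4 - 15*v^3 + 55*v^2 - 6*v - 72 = (v + 1)*(v^4 - 4*v^3 - 11*v^2 + 66*v - 72) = (v + 1)*(v + 4)*(v^3 - 8*v^2 + 21*v - 18) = (v - 3)*(v + 1)*(v + 4)*(v^2 - 5*v + 6) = (v - 3)^2*(v + 1)*(v + 4)*(v - 2)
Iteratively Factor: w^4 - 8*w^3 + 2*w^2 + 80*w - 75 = (w - 5)*(w^3 - 3*w^2 - 13*w + 15) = (w - 5)*(w + 3)*(w^2 - 6*w + 5) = (w - 5)^2*(w + 3)*(w - 1)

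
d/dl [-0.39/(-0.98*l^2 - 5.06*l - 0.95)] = (-0.7644*l - 1.9734)/(0.98*l^2 + 5.06*l + 0.95)^2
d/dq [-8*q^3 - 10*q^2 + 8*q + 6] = -24*q^2 - 20*q + 8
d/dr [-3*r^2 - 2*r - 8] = -6*r - 2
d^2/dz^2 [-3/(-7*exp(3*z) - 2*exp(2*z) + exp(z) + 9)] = 3*((-63*exp(2*z) - 8*exp(z) + 1)*(7*exp(3*z) + 2*exp(2*z) - exp(z) - 9) + 2*(21*exp(2*z) + 4*exp(z) - 1)^2*exp(z))*exp(z)/(7*exp(3*z) + 2*exp(2*z) - exp(z) - 9)^3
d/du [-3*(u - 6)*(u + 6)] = -6*u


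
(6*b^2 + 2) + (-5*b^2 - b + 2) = b^2 - b + 4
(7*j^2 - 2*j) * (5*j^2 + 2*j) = 35*j^4 + 4*j^3 - 4*j^2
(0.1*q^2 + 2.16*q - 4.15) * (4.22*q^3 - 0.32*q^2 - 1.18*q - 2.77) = 0.422*q^5 + 9.0832*q^4 - 18.3222*q^3 - 1.4978*q^2 - 1.0862*q + 11.4955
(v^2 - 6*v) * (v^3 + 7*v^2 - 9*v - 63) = v^5 + v^4 - 51*v^3 - 9*v^2 + 378*v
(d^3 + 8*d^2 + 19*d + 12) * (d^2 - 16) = d^5 + 8*d^4 + 3*d^3 - 116*d^2 - 304*d - 192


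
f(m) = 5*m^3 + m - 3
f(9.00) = 3651.00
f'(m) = 15*m^2 + 1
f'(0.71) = 8.56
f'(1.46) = 32.97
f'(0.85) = 11.84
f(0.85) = 0.92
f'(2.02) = 62.21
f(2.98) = 132.30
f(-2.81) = -116.75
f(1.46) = 14.02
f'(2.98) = 134.21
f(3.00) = 135.00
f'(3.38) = 172.37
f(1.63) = 20.28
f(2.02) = 40.23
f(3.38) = 193.45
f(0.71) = -0.50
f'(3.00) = 136.00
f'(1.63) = 40.85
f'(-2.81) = 119.44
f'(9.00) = 1216.00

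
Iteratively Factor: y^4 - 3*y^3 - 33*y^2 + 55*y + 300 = (y - 5)*(y^3 + 2*y^2 - 23*y - 60) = (y - 5)^2*(y^2 + 7*y + 12) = (y - 5)^2*(y + 4)*(y + 3)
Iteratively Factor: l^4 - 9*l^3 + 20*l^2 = (l)*(l^3 - 9*l^2 + 20*l) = l^2*(l^2 - 9*l + 20) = l^2*(l - 5)*(l - 4)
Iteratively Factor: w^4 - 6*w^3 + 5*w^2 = (w - 1)*(w^3 - 5*w^2) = (w - 5)*(w - 1)*(w^2) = w*(w - 5)*(w - 1)*(w)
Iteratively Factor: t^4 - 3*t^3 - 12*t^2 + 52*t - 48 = (t + 4)*(t^3 - 7*t^2 + 16*t - 12) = (t - 2)*(t + 4)*(t^2 - 5*t + 6) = (t - 2)^2*(t + 4)*(t - 3)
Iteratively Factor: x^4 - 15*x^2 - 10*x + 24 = (x - 4)*(x^3 + 4*x^2 + x - 6) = (x - 4)*(x + 3)*(x^2 + x - 2) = (x - 4)*(x - 1)*(x + 3)*(x + 2)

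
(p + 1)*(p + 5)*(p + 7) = p^3 + 13*p^2 + 47*p + 35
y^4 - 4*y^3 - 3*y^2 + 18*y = y*(y - 3)^2*(y + 2)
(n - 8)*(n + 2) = n^2 - 6*n - 16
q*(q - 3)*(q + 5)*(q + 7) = q^4 + 9*q^3 - q^2 - 105*q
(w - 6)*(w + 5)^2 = w^3 + 4*w^2 - 35*w - 150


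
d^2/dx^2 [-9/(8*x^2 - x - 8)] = 18*(-64*x^2 + 8*x + (16*x - 1)^2 + 64)/(-8*x^2 + x + 8)^3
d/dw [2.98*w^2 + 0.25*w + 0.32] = 5.96*w + 0.25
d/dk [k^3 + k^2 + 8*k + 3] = 3*k^2 + 2*k + 8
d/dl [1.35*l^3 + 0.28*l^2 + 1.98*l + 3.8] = 4.05*l^2 + 0.56*l + 1.98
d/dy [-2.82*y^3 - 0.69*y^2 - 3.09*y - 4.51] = -8.46*y^2 - 1.38*y - 3.09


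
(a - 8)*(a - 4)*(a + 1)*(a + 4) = a^4 - 7*a^3 - 24*a^2 + 112*a + 128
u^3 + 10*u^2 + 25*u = u*(u + 5)^2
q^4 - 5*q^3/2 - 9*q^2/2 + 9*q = q*(q - 3)*(q - 3/2)*(q + 2)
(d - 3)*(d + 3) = d^2 - 9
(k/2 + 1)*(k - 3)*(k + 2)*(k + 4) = k^4/2 + 5*k^3/2 - 2*k^2 - 22*k - 24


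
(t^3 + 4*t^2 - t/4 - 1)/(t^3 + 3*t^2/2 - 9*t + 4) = (t + 1/2)/(t - 2)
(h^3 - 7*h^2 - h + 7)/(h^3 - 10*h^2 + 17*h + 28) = (h - 1)/(h - 4)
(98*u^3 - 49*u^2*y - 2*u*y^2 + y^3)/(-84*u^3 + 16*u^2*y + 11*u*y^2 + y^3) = (-7*u + y)/(6*u + y)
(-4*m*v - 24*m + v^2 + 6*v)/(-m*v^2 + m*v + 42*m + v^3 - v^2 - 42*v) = (-4*m + v)/(-m*v + 7*m + v^2 - 7*v)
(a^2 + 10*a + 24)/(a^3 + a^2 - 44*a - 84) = (a + 4)/(a^2 - 5*a - 14)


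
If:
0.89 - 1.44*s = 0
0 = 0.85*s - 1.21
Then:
No Solution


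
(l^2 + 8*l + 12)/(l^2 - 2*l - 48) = (l + 2)/(l - 8)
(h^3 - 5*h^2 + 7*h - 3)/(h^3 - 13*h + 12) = (h - 1)/(h + 4)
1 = 1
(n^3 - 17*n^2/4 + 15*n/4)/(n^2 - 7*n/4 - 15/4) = n*(4*n - 5)/(4*n + 5)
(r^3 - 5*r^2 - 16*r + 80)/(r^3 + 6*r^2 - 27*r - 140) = (r - 4)/(r + 7)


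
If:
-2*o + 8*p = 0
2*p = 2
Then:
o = 4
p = 1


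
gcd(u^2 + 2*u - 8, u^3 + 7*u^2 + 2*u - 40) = u^2 + 2*u - 8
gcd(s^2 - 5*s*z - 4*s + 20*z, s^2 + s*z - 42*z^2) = 1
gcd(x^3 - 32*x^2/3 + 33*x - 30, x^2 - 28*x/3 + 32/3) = 1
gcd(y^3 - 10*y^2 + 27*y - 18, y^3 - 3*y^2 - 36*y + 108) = y^2 - 9*y + 18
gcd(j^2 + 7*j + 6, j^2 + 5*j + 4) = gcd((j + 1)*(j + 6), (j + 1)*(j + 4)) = j + 1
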